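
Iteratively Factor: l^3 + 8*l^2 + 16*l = (l)*(l^2 + 8*l + 16) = l*(l + 4)*(l + 4)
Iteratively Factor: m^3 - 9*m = (m - 3)*(m^2 + 3*m) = (m - 3)*(m + 3)*(m)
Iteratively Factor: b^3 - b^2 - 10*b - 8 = (b - 4)*(b^2 + 3*b + 2) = (b - 4)*(b + 1)*(b + 2)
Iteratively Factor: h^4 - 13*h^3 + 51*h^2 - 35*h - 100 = (h - 5)*(h^3 - 8*h^2 + 11*h + 20) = (h - 5)*(h - 4)*(h^2 - 4*h - 5) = (h - 5)*(h - 4)*(h + 1)*(h - 5)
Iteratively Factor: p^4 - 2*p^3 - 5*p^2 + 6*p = (p - 3)*(p^3 + p^2 - 2*p) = p*(p - 3)*(p^2 + p - 2) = p*(p - 3)*(p + 2)*(p - 1)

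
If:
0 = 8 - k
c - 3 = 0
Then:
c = 3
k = 8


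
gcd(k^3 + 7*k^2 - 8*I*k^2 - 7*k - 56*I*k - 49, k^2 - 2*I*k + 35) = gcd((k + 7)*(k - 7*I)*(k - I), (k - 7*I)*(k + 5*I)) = k - 7*I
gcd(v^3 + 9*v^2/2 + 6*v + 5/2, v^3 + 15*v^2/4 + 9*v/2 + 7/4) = v^2 + 2*v + 1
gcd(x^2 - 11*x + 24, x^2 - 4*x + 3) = x - 3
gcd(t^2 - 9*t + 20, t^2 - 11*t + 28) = t - 4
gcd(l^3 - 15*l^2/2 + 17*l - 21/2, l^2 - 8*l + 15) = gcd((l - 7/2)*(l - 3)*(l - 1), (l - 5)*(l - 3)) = l - 3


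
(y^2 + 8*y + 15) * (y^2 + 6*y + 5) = y^4 + 14*y^3 + 68*y^2 + 130*y + 75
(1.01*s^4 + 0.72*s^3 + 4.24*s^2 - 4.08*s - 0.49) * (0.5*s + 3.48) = 0.505*s^5 + 3.8748*s^4 + 4.6256*s^3 + 12.7152*s^2 - 14.4434*s - 1.7052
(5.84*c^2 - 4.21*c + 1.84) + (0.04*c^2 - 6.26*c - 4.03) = 5.88*c^2 - 10.47*c - 2.19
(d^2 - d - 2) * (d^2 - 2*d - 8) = d^4 - 3*d^3 - 8*d^2 + 12*d + 16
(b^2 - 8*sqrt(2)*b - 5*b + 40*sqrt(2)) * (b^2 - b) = b^4 - 8*sqrt(2)*b^3 - 6*b^3 + 5*b^2 + 48*sqrt(2)*b^2 - 40*sqrt(2)*b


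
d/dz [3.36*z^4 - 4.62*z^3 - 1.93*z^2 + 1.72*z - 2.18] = 13.44*z^3 - 13.86*z^2 - 3.86*z + 1.72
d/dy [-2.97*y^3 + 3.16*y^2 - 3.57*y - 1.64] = -8.91*y^2 + 6.32*y - 3.57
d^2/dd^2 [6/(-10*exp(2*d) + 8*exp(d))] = 12*((5*exp(d) - 4)*(5*exp(d) - 1) - 2*(5*exp(d) - 2)^2)*exp(-d)/(5*exp(d) - 4)^3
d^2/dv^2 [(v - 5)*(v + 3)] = 2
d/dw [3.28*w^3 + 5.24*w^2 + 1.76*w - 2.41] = 9.84*w^2 + 10.48*w + 1.76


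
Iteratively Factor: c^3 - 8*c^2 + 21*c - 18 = (c - 2)*(c^2 - 6*c + 9) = (c - 3)*(c - 2)*(c - 3)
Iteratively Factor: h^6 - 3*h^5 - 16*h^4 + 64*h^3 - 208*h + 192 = (h + 4)*(h^5 - 7*h^4 + 12*h^3 + 16*h^2 - 64*h + 48) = (h - 3)*(h + 4)*(h^4 - 4*h^3 + 16*h - 16) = (h - 3)*(h + 2)*(h + 4)*(h^3 - 6*h^2 + 12*h - 8) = (h - 3)*(h - 2)*(h + 2)*(h + 4)*(h^2 - 4*h + 4) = (h - 3)*(h - 2)^2*(h + 2)*(h + 4)*(h - 2)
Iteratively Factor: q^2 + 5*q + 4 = (q + 1)*(q + 4)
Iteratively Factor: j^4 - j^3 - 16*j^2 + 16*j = (j - 4)*(j^3 + 3*j^2 - 4*j) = (j - 4)*(j - 1)*(j^2 + 4*j) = j*(j - 4)*(j - 1)*(j + 4)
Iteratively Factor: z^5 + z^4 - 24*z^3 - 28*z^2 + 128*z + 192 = (z - 3)*(z^4 + 4*z^3 - 12*z^2 - 64*z - 64) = (z - 3)*(z + 4)*(z^3 - 12*z - 16) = (z - 3)*(z + 2)*(z + 4)*(z^2 - 2*z - 8) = (z - 3)*(z + 2)^2*(z + 4)*(z - 4)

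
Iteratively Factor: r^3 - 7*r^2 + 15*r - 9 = (r - 3)*(r^2 - 4*r + 3) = (r - 3)*(r - 1)*(r - 3)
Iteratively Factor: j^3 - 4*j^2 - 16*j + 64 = (j - 4)*(j^2 - 16) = (j - 4)^2*(j + 4)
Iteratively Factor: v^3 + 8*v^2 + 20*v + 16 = (v + 4)*(v^2 + 4*v + 4) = (v + 2)*(v + 4)*(v + 2)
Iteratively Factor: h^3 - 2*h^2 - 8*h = (h - 4)*(h^2 + 2*h) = h*(h - 4)*(h + 2)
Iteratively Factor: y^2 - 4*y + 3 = (y - 1)*(y - 3)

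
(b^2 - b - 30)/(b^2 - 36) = (b + 5)/(b + 6)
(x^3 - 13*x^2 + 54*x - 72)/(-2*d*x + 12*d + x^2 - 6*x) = (x^2 - 7*x + 12)/(-2*d + x)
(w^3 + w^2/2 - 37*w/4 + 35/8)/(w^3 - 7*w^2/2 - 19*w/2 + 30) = (w^2 + 3*w - 7/4)/(w^2 - w - 12)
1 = 1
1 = 1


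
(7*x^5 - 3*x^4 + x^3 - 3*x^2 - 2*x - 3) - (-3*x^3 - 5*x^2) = 7*x^5 - 3*x^4 + 4*x^3 + 2*x^2 - 2*x - 3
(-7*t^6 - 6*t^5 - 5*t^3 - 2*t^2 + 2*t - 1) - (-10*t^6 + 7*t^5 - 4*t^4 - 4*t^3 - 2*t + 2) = 3*t^6 - 13*t^5 + 4*t^4 - t^3 - 2*t^2 + 4*t - 3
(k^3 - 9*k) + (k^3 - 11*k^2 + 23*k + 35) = 2*k^3 - 11*k^2 + 14*k + 35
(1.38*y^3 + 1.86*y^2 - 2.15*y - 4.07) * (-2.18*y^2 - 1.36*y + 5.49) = -3.0084*y^5 - 5.9316*y^4 + 9.7336*y^3 + 22.008*y^2 - 6.2683*y - 22.3443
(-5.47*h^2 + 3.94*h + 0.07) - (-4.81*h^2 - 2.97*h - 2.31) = -0.66*h^2 + 6.91*h + 2.38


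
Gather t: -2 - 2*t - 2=-2*t - 4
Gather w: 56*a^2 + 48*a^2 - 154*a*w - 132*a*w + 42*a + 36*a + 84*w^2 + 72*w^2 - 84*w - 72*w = 104*a^2 + 78*a + 156*w^2 + w*(-286*a - 156)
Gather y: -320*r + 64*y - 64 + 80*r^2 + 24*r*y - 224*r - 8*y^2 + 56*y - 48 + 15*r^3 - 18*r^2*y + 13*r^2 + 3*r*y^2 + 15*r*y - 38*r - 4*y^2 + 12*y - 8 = 15*r^3 + 93*r^2 - 582*r + y^2*(3*r - 12) + y*(-18*r^2 + 39*r + 132) - 120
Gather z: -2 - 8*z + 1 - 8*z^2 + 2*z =-8*z^2 - 6*z - 1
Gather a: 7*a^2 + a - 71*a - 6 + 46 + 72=7*a^2 - 70*a + 112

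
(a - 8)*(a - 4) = a^2 - 12*a + 32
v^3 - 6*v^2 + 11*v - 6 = (v - 3)*(v - 2)*(v - 1)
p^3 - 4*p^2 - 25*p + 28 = (p - 7)*(p - 1)*(p + 4)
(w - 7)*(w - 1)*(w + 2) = w^3 - 6*w^2 - 9*w + 14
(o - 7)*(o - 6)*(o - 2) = o^3 - 15*o^2 + 68*o - 84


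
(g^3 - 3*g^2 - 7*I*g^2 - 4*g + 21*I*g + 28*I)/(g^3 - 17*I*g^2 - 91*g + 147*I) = (g^2 - 3*g - 4)/(g^2 - 10*I*g - 21)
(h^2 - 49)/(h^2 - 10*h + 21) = (h + 7)/(h - 3)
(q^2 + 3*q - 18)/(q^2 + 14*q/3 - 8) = 3*(q - 3)/(3*q - 4)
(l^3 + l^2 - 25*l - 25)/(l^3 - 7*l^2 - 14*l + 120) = (l^2 + 6*l + 5)/(l^2 - 2*l - 24)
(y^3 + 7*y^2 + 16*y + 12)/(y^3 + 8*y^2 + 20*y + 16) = (y + 3)/(y + 4)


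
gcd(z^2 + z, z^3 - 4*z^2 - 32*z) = z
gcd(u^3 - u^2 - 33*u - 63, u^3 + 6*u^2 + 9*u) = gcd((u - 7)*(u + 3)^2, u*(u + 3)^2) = u^2 + 6*u + 9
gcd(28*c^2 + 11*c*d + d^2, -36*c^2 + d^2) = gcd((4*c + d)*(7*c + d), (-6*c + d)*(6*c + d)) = 1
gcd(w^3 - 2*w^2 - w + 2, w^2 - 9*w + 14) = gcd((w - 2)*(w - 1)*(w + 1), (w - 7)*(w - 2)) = w - 2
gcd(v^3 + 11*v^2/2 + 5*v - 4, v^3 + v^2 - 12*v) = v + 4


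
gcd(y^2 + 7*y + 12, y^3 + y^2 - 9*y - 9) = y + 3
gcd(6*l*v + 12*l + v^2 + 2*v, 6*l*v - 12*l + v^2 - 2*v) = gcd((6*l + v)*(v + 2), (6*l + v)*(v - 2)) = 6*l + v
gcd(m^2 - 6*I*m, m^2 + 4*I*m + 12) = 1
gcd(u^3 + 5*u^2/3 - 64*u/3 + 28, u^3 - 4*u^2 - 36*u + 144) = u + 6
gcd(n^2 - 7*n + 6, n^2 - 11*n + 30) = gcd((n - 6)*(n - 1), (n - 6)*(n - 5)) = n - 6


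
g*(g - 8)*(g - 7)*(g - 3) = g^4 - 18*g^3 + 101*g^2 - 168*g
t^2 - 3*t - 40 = (t - 8)*(t + 5)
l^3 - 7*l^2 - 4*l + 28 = (l - 7)*(l - 2)*(l + 2)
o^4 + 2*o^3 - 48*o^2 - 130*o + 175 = (o - 7)*(o - 1)*(o + 5)^2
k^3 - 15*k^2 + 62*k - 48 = (k - 8)*(k - 6)*(k - 1)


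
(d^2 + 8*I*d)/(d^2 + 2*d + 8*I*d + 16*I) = d/(d + 2)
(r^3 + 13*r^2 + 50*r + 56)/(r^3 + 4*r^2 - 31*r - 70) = (r + 4)/(r - 5)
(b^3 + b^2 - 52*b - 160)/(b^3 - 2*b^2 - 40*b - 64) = (b + 5)/(b + 2)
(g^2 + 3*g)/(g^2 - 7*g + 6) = g*(g + 3)/(g^2 - 7*g + 6)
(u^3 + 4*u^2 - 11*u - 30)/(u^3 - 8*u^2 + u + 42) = (u + 5)/(u - 7)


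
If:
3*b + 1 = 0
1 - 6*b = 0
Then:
No Solution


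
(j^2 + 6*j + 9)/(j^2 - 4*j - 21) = (j + 3)/(j - 7)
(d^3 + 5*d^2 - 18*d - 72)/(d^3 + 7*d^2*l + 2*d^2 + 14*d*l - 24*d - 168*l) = (d + 3)/(d + 7*l)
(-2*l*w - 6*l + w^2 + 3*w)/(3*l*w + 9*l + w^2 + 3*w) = (-2*l + w)/(3*l + w)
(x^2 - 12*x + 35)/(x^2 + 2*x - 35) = (x - 7)/(x + 7)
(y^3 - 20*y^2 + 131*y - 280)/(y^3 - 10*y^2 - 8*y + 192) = (y^2 - 12*y + 35)/(y^2 - 2*y - 24)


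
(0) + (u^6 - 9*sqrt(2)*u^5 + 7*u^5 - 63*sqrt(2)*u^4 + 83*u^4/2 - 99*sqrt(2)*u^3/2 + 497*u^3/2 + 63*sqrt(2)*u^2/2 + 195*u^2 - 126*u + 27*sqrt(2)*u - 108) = u^6 - 9*sqrt(2)*u^5 + 7*u^5 - 63*sqrt(2)*u^4 + 83*u^4/2 - 99*sqrt(2)*u^3/2 + 497*u^3/2 + 63*sqrt(2)*u^2/2 + 195*u^2 - 126*u + 27*sqrt(2)*u - 108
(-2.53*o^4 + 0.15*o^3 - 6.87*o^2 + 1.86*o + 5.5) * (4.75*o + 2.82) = -12.0175*o^5 - 6.4221*o^4 - 32.2095*o^3 - 10.5384*o^2 + 31.3702*o + 15.51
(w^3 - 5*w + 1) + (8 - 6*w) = w^3 - 11*w + 9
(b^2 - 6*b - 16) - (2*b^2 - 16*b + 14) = -b^2 + 10*b - 30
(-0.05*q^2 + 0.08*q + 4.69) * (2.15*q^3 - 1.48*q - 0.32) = -0.1075*q^5 + 0.172*q^4 + 10.1575*q^3 - 0.1024*q^2 - 6.9668*q - 1.5008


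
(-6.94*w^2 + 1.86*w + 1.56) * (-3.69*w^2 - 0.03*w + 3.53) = 25.6086*w^4 - 6.6552*w^3 - 30.3104*w^2 + 6.519*w + 5.5068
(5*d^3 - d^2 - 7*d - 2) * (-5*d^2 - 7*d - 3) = -25*d^5 - 30*d^4 + 27*d^3 + 62*d^2 + 35*d + 6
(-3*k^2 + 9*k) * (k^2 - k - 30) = -3*k^4 + 12*k^3 + 81*k^2 - 270*k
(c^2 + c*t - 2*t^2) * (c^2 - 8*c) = c^4 + c^3*t - 8*c^3 - 2*c^2*t^2 - 8*c^2*t + 16*c*t^2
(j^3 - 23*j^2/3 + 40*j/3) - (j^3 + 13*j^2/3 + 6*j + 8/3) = -12*j^2 + 22*j/3 - 8/3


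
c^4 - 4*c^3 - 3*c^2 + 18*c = c*(c - 3)^2*(c + 2)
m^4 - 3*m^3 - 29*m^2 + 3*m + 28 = (m - 7)*(m - 1)*(m + 1)*(m + 4)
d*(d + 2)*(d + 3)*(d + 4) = d^4 + 9*d^3 + 26*d^2 + 24*d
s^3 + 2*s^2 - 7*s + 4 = (s - 1)^2*(s + 4)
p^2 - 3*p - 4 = (p - 4)*(p + 1)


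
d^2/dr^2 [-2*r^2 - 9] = -4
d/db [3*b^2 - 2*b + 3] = 6*b - 2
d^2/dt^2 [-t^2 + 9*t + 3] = -2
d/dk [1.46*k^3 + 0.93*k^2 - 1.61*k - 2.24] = 4.38*k^2 + 1.86*k - 1.61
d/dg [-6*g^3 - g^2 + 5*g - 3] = -18*g^2 - 2*g + 5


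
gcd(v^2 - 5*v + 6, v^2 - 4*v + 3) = v - 3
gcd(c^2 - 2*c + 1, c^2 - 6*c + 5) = c - 1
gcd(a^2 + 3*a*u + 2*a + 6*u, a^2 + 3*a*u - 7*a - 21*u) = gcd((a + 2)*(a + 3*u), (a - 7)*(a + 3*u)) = a + 3*u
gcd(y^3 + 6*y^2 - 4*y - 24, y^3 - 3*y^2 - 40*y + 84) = y^2 + 4*y - 12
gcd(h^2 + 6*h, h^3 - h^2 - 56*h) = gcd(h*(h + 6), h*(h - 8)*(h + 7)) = h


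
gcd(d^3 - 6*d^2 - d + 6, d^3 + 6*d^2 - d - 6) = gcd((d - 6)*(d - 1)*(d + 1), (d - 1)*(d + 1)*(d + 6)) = d^2 - 1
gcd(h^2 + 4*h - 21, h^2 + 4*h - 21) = h^2 + 4*h - 21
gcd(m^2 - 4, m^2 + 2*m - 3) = 1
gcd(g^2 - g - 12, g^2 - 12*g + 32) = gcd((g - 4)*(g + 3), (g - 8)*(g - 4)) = g - 4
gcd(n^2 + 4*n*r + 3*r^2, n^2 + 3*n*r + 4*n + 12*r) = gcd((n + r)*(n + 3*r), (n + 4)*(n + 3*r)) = n + 3*r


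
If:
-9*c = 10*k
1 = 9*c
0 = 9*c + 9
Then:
No Solution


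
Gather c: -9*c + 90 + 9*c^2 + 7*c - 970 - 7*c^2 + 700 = 2*c^2 - 2*c - 180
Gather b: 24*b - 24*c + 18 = 24*b - 24*c + 18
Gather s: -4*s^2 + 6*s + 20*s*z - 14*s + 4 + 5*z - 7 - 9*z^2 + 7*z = -4*s^2 + s*(20*z - 8) - 9*z^2 + 12*z - 3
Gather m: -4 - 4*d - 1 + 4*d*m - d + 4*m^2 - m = -5*d + 4*m^2 + m*(4*d - 1) - 5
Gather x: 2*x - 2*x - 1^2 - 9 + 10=0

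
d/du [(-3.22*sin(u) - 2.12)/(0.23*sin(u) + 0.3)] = -0.4784*cos(u)/(0.23*sin(u) + 0.3)^2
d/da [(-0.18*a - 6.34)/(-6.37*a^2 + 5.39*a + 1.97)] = (-1.1466*a^2 - 80.7716*a + 33.818)/(40.5769*a^4 - 68.6686*a^3 + 3.9543*a^2 + 21.2366*a + 3.8809)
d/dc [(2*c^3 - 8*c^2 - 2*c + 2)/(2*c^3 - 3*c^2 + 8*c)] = 2*(5*c^4 + 20*c^3 - 41*c^2 + 6*c - 8)/(c^2*(4*c^4 - 12*c^3 + 41*c^2 - 48*c + 64))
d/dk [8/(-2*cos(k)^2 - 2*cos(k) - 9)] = -(16*sin(k) + 16*sin(2*k))/(2*cos(k) + cos(2*k) + 10)^2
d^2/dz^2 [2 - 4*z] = 0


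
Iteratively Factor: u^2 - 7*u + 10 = (u - 5)*(u - 2)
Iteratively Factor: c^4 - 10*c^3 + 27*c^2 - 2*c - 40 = (c - 4)*(c^3 - 6*c^2 + 3*c + 10) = (c - 5)*(c - 4)*(c^2 - c - 2) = (c - 5)*(c - 4)*(c - 2)*(c + 1)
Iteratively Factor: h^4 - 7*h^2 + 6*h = (h - 2)*(h^3 + 2*h^2 - 3*h) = (h - 2)*(h + 3)*(h^2 - h) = h*(h - 2)*(h + 3)*(h - 1)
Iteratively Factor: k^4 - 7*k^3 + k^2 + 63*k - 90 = (k + 3)*(k^3 - 10*k^2 + 31*k - 30) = (k - 2)*(k + 3)*(k^2 - 8*k + 15) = (k - 5)*(k - 2)*(k + 3)*(k - 3)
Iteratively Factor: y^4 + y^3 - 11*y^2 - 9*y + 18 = (y - 1)*(y^3 + 2*y^2 - 9*y - 18) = (y - 3)*(y - 1)*(y^2 + 5*y + 6) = (y - 3)*(y - 1)*(y + 2)*(y + 3)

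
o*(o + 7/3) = o^2 + 7*o/3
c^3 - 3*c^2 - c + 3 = (c - 3)*(c - 1)*(c + 1)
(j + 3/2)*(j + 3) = j^2 + 9*j/2 + 9/2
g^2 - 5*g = g*(g - 5)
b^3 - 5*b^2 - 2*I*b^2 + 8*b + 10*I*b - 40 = (b - 5)*(b - 4*I)*(b + 2*I)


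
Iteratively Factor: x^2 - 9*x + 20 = (x - 4)*(x - 5)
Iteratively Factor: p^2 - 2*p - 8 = (p - 4)*(p + 2)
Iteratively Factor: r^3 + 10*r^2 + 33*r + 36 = (r + 3)*(r^2 + 7*r + 12) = (r + 3)*(r + 4)*(r + 3)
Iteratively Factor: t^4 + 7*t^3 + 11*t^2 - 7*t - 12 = (t + 1)*(t^3 + 6*t^2 + 5*t - 12) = (t - 1)*(t + 1)*(t^2 + 7*t + 12) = (t - 1)*(t + 1)*(t + 4)*(t + 3)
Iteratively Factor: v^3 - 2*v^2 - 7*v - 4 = (v + 1)*(v^2 - 3*v - 4) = (v + 1)^2*(v - 4)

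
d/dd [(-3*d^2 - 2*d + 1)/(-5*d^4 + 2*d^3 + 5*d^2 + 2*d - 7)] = 2*(-15*d^5 - 12*d^4 + 14*d^3 - d^2 + 16*d + 6)/(25*d^8 - 20*d^7 - 46*d^6 + 103*d^4 - 8*d^3 - 66*d^2 - 28*d + 49)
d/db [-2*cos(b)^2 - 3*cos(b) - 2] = (4*cos(b) + 3)*sin(b)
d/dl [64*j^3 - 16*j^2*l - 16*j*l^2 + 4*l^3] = -16*j^2 - 32*j*l + 12*l^2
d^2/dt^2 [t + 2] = 0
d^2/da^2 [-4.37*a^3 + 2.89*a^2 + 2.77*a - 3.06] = 5.78 - 26.22*a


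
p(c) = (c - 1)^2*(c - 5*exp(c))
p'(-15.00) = 736.00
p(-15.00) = -3840.00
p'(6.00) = -70515.04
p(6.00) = -50278.60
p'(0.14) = 6.14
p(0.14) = -4.15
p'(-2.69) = 31.35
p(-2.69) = -41.25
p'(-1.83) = 16.48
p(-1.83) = -21.08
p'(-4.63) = 82.83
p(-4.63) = -148.30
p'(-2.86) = 34.92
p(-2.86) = -46.88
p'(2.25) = -185.53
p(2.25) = -70.61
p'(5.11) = -20742.76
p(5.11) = -13906.28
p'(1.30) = -11.79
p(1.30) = -1.53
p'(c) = (1 - 5*exp(c))*(c - 1)^2 + (c - 5*exp(c))*(2*c - 2) = (c - 1)*(2*c + (1 - 5*exp(c))*(c - 1) - 10*exp(c))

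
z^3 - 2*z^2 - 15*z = z*(z - 5)*(z + 3)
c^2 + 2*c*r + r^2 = (c + r)^2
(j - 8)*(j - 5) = j^2 - 13*j + 40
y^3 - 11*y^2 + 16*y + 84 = (y - 7)*(y - 6)*(y + 2)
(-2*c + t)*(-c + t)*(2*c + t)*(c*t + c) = 4*c^4*t + 4*c^4 - 4*c^3*t^2 - 4*c^3*t - c^2*t^3 - c^2*t^2 + c*t^4 + c*t^3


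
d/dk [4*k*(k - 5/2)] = 8*k - 10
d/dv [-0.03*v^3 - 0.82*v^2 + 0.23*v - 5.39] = -0.09*v^2 - 1.64*v + 0.23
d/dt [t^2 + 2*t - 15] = 2*t + 2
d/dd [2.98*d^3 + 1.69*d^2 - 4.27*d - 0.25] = 8.94*d^2 + 3.38*d - 4.27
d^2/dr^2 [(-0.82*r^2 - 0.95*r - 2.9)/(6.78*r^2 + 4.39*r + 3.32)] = (-38.526672*r^3 - 689.102928*r^2 - 389.59236*r + 28.392884)/(311.665752*r^6 + 605.403828*r^5 + 849.839778*r^4 + 677.507383*r^3 + 416.145732*r^2 + 145.165008*r + 36.594368)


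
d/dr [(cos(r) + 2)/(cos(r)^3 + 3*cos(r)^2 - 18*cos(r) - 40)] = (sin(r) + sin(2*r))/((cos(r) - 4)^2*(cos(r) + 5)^2)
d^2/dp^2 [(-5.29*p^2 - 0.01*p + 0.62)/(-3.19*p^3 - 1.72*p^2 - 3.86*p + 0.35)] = (107.663138*p^6 + 0.610566000000176*p^5 - 466.208292*p^4 - 42.1709019999999*p^3 - 37.5696359999999*p^2 - 28.815084*p - 17.898914)/(32.461759*p^9 + 52.508676*p^8 + 146.151126*p^7 + 121.477831*p^6 + 165.325164*p^5 + 47.917476*p^4 + 44.742461*p^3 - 15.01248*p^2 + 1.41855*p - 0.042875)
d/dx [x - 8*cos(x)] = 8*sin(x) + 1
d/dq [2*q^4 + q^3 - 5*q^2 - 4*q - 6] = 8*q^3 + 3*q^2 - 10*q - 4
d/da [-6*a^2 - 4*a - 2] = -12*a - 4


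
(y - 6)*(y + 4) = y^2 - 2*y - 24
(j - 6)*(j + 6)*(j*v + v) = j^3*v + j^2*v - 36*j*v - 36*v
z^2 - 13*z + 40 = (z - 8)*(z - 5)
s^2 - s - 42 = (s - 7)*(s + 6)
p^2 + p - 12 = (p - 3)*(p + 4)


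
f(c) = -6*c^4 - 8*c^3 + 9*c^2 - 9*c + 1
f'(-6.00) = 4203.00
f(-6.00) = -5669.00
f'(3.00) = -819.00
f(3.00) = -647.00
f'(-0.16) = -12.40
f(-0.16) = 2.70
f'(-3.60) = 734.90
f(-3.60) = -484.48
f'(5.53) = -4702.10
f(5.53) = -6737.59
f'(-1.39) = -15.94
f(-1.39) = 29.99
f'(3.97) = -1817.50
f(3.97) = -1883.88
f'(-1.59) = -1.82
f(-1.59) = 31.87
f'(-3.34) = 557.38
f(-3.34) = -317.15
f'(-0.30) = -15.91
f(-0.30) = 4.68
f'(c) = -24*c^3 - 24*c^2 + 18*c - 9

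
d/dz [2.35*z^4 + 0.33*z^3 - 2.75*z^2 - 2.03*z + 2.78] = 9.4*z^3 + 0.99*z^2 - 5.5*z - 2.03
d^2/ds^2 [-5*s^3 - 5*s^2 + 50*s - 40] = -30*s - 10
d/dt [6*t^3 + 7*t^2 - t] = 18*t^2 + 14*t - 1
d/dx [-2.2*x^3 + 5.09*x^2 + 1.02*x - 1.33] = -6.6*x^2 + 10.18*x + 1.02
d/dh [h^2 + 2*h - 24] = 2*h + 2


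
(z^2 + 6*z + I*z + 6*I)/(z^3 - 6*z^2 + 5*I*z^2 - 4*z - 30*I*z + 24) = (z + 6)/(z^2 + z*(-6 + 4*I) - 24*I)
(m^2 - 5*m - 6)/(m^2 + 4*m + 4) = (m^2 - 5*m - 6)/(m^2 + 4*m + 4)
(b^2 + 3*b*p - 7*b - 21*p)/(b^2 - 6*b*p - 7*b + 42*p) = (-b - 3*p)/(-b + 6*p)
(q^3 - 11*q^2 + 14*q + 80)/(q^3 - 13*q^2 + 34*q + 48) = (q^2 - 3*q - 10)/(q^2 - 5*q - 6)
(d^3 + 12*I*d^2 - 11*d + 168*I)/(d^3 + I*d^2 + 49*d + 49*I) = (d^2 + 5*I*d + 24)/(d^2 - 6*I*d + 7)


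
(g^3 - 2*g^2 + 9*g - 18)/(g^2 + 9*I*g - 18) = (g^2 - g*(2 + 3*I) + 6*I)/(g + 6*I)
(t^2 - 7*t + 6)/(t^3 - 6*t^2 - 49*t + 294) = (t - 1)/(t^2 - 49)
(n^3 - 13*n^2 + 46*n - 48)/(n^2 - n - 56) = (n^2 - 5*n + 6)/(n + 7)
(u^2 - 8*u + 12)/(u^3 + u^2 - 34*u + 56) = (u - 6)/(u^2 + 3*u - 28)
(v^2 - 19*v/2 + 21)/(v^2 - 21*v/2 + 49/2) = (v - 6)/(v - 7)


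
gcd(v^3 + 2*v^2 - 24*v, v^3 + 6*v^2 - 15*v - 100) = v - 4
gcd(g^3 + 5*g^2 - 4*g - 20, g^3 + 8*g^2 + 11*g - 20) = g + 5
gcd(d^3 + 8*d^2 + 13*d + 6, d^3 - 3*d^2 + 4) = d + 1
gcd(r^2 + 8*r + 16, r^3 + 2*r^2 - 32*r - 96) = r^2 + 8*r + 16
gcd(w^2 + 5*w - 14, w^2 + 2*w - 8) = w - 2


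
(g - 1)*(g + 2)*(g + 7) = g^3 + 8*g^2 + 5*g - 14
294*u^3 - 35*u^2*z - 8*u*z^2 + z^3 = (-7*u + z)^2*(6*u + z)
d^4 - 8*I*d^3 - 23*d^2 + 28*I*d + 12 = (d - 3*I)*(d - 2*I)^2*(d - I)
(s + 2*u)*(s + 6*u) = s^2 + 8*s*u + 12*u^2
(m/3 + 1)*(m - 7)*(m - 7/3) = m^3/3 - 19*m^2/9 - 35*m/9 + 49/3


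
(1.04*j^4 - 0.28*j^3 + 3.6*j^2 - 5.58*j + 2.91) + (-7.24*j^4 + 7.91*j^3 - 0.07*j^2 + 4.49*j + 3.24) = -6.2*j^4 + 7.63*j^3 + 3.53*j^2 - 1.09*j + 6.15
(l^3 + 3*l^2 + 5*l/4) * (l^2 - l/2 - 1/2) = l^5 + 5*l^4/2 - 3*l^3/4 - 17*l^2/8 - 5*l/8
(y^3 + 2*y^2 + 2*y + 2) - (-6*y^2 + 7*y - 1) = y^3 + 8*y^2 - 5*y + 3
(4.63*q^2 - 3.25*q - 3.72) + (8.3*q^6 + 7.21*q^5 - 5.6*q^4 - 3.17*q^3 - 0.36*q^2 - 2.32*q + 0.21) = 8.3*q^6 + 7.21*q^5 - 5.6*q^4 - 3.17*q^3 + 4.27*q^2 - 5.57*q - 3.51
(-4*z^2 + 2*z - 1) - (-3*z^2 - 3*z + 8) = -z^2 + 5*z - 9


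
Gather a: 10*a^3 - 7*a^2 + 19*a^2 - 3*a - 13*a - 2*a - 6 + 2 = 10*a^3 + 12*a^2 - 18*a - 4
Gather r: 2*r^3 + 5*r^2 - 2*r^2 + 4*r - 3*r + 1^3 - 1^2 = 2*r^3 + 3*r^2 + r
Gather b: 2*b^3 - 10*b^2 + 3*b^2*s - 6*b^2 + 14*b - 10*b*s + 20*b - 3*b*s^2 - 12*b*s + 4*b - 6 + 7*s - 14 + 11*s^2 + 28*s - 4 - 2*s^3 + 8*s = 2*b^3 + b^2*(3*s - 16) + b*(-3*s^2 - 22*s + 38) - 2*s^3 + 11*s^2 + 43*s - 24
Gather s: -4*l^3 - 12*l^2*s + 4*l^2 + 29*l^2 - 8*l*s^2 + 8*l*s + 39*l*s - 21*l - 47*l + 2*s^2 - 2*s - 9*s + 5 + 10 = -4*l^3 + 33*l^2 - 68*l + s^2*(2 - 8*l) + s*(-12*l^2 + 47*l - 11) + 15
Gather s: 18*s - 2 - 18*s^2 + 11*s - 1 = -18*s^2 + 29*s - 3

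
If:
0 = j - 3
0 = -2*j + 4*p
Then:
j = 3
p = 3/2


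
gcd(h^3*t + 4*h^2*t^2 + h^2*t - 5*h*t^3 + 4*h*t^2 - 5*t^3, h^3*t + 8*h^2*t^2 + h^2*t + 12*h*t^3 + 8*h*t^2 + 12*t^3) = h*t + t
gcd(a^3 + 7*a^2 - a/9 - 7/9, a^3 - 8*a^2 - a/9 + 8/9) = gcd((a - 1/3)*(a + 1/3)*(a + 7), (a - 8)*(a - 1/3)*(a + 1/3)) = a^2 - 1/9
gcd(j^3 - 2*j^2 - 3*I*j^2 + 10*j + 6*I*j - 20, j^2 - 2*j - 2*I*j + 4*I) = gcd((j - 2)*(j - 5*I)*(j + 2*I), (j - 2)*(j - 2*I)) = j - 2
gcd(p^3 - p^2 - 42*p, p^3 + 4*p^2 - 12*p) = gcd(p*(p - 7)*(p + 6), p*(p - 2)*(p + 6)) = p^2 + 6*p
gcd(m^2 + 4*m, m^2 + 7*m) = m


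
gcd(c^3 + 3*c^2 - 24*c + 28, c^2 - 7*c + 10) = c - 2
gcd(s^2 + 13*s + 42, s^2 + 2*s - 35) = s + 7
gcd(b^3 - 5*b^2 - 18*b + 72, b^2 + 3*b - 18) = b - 3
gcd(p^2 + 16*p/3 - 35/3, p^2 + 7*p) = p + 7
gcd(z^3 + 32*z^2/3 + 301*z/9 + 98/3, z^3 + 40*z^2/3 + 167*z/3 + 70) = z^2 + 25*z/3 + 14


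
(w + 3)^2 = w^2 + 6*w + 9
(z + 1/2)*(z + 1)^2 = z^3 + 5*z^2/2 + 2*z + 1/2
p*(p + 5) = p^2 + 5*p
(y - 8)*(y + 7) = y^2 - y - 56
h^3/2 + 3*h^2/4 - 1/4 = (h/2 + 1/2)*(h - 1/2)*(h + 1)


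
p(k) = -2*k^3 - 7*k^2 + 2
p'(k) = -6*k^2 - 14*k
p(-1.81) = -9.07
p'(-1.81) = 5.68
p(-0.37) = 1.14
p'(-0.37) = 4.36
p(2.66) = -85.17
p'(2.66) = -79.69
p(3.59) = -180.75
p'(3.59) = -127.59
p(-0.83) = -1.68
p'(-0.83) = 7.49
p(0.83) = -3.97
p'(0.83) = -15.75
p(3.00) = -115.00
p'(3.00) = -96.00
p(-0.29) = 1.46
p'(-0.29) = 3.56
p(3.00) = -115.00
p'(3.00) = -96.00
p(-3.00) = -7.00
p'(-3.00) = -12.00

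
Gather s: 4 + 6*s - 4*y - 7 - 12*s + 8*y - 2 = -6*s + 4*y - 5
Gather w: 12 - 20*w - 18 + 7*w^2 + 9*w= 7*w^2 - 11*w - 6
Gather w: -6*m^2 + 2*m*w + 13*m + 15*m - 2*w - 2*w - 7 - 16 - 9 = -6*m^2 + 28*m + w*(2*m - 4) - 32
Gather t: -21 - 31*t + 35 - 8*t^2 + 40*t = -8*t^2 + 9*t + 14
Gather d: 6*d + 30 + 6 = 6*d + 36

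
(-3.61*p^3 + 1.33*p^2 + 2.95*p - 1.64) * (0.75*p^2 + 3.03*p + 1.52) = -2.7075*p^5 - 9.9408*p^4 + 0.7552*p^3 + 9.7301*p^2 - 0.485199999999999*p - 2.4928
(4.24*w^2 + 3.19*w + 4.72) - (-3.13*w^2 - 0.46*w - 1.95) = 7.37*w^2 + 3.65*w + 6.67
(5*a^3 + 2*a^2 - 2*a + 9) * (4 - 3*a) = -15*a^4 + 14*a^3 + 14*a^2 - 35*a + 36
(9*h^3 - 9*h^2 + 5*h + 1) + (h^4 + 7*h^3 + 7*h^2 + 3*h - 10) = h^4 + 16*h^3 - 2*h^2 + 8*h - 9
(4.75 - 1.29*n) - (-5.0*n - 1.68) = 3.71*n + 6.43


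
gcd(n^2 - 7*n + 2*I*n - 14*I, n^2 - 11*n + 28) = n - 7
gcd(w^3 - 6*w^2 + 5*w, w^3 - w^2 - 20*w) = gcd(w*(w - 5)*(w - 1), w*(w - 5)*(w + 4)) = w^2 - 5*w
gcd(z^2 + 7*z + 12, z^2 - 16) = z + 4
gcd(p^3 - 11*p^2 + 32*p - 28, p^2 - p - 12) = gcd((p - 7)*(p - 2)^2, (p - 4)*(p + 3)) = 1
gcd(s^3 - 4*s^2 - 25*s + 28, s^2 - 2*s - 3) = 1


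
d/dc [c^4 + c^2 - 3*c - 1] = 4*c^3 + 2*c - 3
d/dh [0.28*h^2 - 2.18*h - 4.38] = 0.56*h - 2.18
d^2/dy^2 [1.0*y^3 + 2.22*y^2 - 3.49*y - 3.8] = 6.0*y + 4.44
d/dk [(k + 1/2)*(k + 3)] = 2*k + 7/2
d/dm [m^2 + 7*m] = 2*m + 7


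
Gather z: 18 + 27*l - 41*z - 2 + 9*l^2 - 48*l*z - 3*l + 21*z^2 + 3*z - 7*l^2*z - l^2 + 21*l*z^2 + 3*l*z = 8*l^2 + 24*l + z^2*(21*l + 21) + z*(-7*l^2 - 45*l - 38) + 16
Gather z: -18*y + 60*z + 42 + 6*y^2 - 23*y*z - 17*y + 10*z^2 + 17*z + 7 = 6*y^2 - 35*y + 10*z^2 + z*(77 - 23*y) + 49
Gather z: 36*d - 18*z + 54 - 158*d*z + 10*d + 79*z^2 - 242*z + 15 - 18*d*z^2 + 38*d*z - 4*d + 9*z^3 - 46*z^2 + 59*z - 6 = 42*d + 9*z^3 + z^2*(33 - 18*d) + z*(-120*d - 201) + 63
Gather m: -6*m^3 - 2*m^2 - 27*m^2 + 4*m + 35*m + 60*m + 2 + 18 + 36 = -6*m^3 - 29*m^2 + 99*m + 56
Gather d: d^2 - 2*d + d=d^2 - d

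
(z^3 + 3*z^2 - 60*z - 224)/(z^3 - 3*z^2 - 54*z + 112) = (z + 4)/(z - 2)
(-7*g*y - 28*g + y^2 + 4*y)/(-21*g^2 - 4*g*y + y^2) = (y + 4)/(3*g + y)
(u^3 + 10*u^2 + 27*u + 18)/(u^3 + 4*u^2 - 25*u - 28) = (u^2 + 9*u + 18)/(u^2 + 3*u - 28)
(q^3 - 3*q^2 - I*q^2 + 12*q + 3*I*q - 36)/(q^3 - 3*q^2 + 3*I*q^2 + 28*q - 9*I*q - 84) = (q + 3*I)/(q + 7*I)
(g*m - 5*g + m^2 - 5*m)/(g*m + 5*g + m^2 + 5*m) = (m - 5)/(m + 5)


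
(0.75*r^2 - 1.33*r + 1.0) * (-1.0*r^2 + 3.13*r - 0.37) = -0.75*r^4 + 3.6775*r^3 - 5.4404*r^2 + 3.6221*r - 0.37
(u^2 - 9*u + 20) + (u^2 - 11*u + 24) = 2*u^2 - 20*u + 44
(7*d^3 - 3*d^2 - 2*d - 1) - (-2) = 7*d^3 - 3*d^2 - 2*d + 1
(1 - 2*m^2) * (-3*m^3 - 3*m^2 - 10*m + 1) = 6*m^5 + 6*m^4 + 17*m^3 - 5*m^2 - 10*m + 1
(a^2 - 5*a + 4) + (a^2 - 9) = 2*a^2 - 5*a - 5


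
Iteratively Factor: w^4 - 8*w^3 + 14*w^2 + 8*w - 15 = (w + 1)*(w^3 - 9*w^2 + 23*w - 15) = (w - 3)*(w + 1)*(w^2 - 6*w + 5) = (w - 3)*(w - 1)*(w + 1)*(w - 5)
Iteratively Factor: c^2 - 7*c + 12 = (c - 4)*(c - 3)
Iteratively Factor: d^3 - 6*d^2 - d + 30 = (d - 5)*(d^2 - d - 6) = (d - 5)*(d - 3)*(d + 2)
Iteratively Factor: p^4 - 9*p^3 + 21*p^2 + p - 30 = (p + 1)*(p^3 - 10*p^2 + 31*p - 30) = (p - 5)*(p + 1)*(p^2 - 5*p + 6) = (p - 5)*(p - 3)*(p + 1)*(p - 2)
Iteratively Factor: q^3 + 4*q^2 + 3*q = (q)*(q^2 + 4*q + 3) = q*(q + 3)*(q + 1)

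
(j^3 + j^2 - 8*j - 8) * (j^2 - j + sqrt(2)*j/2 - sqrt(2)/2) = j^5 + sqrt(2)*j^4/2 - 9*j^3 - 9*sqrt(2)*j^2/2 + 8*j + 4*sqrt(2)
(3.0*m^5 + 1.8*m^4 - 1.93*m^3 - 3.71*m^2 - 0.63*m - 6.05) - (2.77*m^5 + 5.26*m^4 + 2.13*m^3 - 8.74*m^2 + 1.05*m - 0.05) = 0.23*m^5 - 3.46*m^4 - 4.06*m^3 + 5.03*m^2 - 1.68*m - 6.0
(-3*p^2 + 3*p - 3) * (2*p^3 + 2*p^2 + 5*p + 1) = -6*p^5 - 15*p^3 + 6*p^2 - 12*p - 3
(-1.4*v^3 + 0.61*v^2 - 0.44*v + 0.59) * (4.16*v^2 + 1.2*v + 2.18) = -5.824*v^5 + 0.8576*v^4 - 4.1504*v^3 + 3.2562*v^2 - 0.2512*v + 1.2862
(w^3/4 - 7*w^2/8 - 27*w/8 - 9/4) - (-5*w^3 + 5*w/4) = 21*w^3/4 - 7*w^2/8 - 37*w/8 - 9/4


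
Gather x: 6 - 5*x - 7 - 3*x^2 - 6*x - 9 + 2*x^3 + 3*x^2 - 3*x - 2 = 2*x^3 - 14*x - 12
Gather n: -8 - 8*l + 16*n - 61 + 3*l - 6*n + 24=-5*l + 10*n - 45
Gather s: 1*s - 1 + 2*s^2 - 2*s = 2*s^2 - s - 1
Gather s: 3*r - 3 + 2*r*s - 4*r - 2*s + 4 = -r + s*(2*r - 2) + 1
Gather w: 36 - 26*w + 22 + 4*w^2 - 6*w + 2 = 4*w^2 - 32*w + 60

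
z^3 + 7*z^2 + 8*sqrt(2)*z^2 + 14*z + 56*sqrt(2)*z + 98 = (z + 7)*(z + sqrt(2))*(z + 7*sqrt(2))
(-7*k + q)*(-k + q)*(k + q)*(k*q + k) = 7*k^4*q + 7*k^4 - k^3*q^2 - k^3*q - 7*k^2*q^3 - 7*k^2*q^2 + k*q^4 + k*q^3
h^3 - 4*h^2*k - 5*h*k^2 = h*(h - 5*k)*(h + k)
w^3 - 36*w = w*(w - 6)*(w + 6)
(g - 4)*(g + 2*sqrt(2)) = g^2 - 4*g + 2*sqrt(2)*g - 8*sqrt(2)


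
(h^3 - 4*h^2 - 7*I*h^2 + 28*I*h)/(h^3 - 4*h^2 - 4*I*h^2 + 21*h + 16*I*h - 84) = h/(h + 3*I)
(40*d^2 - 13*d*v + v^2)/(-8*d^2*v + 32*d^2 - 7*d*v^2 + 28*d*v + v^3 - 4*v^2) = (-5*d + v)/(d*v - 4*d + v^2 - 4*v)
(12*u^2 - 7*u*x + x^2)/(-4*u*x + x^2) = (-3*u + x)/x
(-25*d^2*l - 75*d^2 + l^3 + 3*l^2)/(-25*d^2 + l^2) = l + 3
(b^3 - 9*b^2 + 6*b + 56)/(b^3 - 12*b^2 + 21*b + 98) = (b - 4)/(b - 7)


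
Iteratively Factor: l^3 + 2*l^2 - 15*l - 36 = (l + 3)*(l^2 - l - 12) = (l + 3)^2*(l - 4)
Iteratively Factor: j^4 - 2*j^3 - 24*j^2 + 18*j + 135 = (j - 5)*(j^3 + 3*j^2 - 9*j - 27) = (j - 5)*(j + 3)*(j^2 - 9) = (j - 5)*(j + 3)^2*(j - 3)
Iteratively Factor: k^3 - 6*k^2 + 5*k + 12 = (k - 4)*(k^2 - 2*k - 3) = (k - 4)*(k - 3)*(k + 1)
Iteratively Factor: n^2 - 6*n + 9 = (n - 3)*(n - 3)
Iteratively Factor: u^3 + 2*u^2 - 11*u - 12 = (u - 3)*(u^2 + 5*u + 4) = (u - 3)*(u + 1)*(u + 4)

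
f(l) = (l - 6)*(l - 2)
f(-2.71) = 41.02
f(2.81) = -2.58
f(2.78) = -2.51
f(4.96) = -3.08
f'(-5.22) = -18.44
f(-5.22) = 81.01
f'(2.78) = -2.44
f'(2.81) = -2.38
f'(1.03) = -5.94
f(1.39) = 2.81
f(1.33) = 3.13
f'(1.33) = -5.34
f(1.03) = 4.82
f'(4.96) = 1.92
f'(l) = 2*l - 8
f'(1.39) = -5.22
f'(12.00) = 16.00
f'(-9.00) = -26.00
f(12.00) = 60.00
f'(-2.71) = -13.42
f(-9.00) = 165.00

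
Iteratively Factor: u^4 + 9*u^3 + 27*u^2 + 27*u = (u + 3)*(u^3 + 6*u^2 + 9*u) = u*(u + 3)*(u^2 + 6*u + 9) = u*(u + 3)^2*(u + 3)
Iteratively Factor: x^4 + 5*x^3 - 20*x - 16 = (x - 2)*(x^3 + 7*x^2 + 14*x + 8) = (x - 2)*(x + 1)*(x^2 + 6*x + 8) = (x - 2)*(x + 1)*(x + 2)*(x + 4)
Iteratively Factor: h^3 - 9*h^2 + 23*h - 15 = (h - 5)*(h^2 - 4*h + 3) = (h - 5)*(h - 3)*(h - 1)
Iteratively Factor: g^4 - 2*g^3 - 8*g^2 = (g + 2)*(g^3 - 4*g^2) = g*(g + 2)*(g^2 - 4*g) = g^2*(g + 2)*(g - 4)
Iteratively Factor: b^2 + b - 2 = (b - 1)*(b + 2)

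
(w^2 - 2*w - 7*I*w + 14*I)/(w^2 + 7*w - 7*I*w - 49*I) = (w - 2)/(w + 7)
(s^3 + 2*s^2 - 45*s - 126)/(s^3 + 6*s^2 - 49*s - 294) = (s + 3)/(s + 7)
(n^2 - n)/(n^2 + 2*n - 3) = n/(n + 3)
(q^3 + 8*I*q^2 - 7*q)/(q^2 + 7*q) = (q^2 + 8*I*q - 7)/(q + 7)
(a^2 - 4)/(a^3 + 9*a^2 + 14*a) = (a - 2)/(a*(a + 7))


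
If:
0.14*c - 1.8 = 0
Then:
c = 12.86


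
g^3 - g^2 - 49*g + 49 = (g - 7)*(g - 1)*(g + 7)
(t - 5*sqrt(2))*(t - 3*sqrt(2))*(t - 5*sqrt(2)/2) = t^3 - 21*sqrt(2)*t^2/2 + 70*t - 75*sqrt(2)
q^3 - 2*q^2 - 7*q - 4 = (q - 4)*(q + 1)^2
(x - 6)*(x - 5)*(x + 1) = x^3 - 10*x^2 + 19*x + 30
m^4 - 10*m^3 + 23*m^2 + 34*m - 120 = (m - 5)*(m - 4)*(m - 3)*(m + 2)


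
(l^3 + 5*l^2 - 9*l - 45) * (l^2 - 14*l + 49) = l^5 - 9*l^4 - 30*l^3 + 326*l^2 + 189*l - 2205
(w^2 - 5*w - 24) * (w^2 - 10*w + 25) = w^4 - 15*w^3 + 51*w^2 + 115*w - 600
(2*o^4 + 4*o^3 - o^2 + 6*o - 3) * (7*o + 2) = 14*o^5 + 32*o^4 + o^3 + 40*o^2 - 9*o - 6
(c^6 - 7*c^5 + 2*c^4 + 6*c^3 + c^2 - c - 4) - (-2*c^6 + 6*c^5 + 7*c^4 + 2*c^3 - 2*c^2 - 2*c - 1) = 3*c^6 - 13*c^5 - 5*c^4 + 4*c^3 + 3*c^2 + c - 3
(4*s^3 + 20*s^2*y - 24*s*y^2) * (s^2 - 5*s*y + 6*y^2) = 4*s^5 - 100*s^3*y^2 + 240*s^2*y^3 - 144*s*y^4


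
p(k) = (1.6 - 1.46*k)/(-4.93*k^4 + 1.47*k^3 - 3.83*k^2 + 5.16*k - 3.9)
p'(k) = (1.6 - 1.46*k)*(19.72*k^3 - 4.41*k^2 + 7.66*k - 5.16)/(-4.93*k^4 + 1.47*k^3 - 3.83*k^2 + 5.16*k - 3.9)^2 - 1.46/(-4.93*k^4 + 1.47*k^3 - 3.83*k^2 + 5.16*k - 3.9) = (-21.5934*k^4 + 35.8444*k^3 - 12.6478*k^2 + 12.256*k - 2.562)/(24.3049*k^8 - 14.4942*k^7 + 39.9247*k^6 - 62.1378*k^5 + 68.2933*k^4 - 50.9916*k^3 + 56.4996*k^2 - 40.248*k + 15.21)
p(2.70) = 0.01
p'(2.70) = -0.01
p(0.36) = -0.42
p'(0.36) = 0.23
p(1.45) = 0.02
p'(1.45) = 0.01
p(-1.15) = -0.13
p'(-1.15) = -0.19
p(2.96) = 0.01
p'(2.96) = -0.01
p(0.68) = -0.22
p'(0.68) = 0.87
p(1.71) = 0.02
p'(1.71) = -0.01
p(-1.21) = -0.12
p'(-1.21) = -0.17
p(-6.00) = -0.00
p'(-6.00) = -0.00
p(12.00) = 0.00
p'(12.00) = -0.00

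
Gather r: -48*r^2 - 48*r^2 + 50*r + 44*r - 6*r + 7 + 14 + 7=-96*r^2 + 88*r + 28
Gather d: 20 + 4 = 24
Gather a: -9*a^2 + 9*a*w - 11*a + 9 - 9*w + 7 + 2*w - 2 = -9*a^2 + a*(9*w - 11) - 7*w + 14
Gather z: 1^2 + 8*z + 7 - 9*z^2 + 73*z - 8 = -9*z^2 + 81*z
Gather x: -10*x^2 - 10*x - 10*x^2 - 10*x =-20*x^2 - 20*x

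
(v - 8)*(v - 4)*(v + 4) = v^3 - 8*v^2 - 16*v + 128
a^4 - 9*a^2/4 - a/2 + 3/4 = (a - 3/2)*(a - 1/2)*(a + 1)^2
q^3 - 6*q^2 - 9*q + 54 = (q - 6)*(q - 3)*(q + 3)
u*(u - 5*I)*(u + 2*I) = u^3 - 3*I*u^2 + 10*u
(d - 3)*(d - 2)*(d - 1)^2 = d^4 - 7*d^3 + 17*d^2 - 17*d + 6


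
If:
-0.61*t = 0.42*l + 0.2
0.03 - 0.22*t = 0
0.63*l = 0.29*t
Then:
No Solution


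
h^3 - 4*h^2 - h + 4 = (h - 4)*(h - 1)*(h + 1)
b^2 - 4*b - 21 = (b - 7)*(b + 3)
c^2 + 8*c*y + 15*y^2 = (c + 3*y)*(c + 5*y)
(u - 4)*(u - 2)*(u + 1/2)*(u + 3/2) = u^4 - 4*u^3 - 13*u^2/4 + 23*u/2 + 6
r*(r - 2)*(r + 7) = r^3 + 5*r^2 - 14*r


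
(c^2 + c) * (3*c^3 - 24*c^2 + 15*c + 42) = 3*c^5 - 21*c^4 - 9*c^3 + 57*c^2 + 42*c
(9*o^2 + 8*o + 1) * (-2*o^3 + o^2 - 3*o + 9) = -18*o^5 - 7*o^4 - 21*o^3 + 58*o^2 + 69*o + 9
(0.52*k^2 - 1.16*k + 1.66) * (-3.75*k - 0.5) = -1.95*k^3 + 4.09*k^2 - 5.645*k - 0.83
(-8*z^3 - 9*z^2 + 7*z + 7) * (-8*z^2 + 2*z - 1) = 64*z^5 + 56*z^4 - 66*z^3 - 33*z^2 + 7*z - 7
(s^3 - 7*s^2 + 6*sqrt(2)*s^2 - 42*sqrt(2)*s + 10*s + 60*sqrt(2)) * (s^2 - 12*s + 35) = s^5 - 19*s^4 + 6*sqrt(2)*s^4 - 114*sqrt(2)*s^3 + 129*s^3 - 365*s^2 + 774*sqrt(2)*s^2 - 2190*sqrt(2)*s + 350*s + 2100*sqrt(2)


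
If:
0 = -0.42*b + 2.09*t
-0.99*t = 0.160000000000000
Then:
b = -0.80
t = -0.16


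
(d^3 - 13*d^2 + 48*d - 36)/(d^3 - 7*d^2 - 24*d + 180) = (d - 1)/(d + 5)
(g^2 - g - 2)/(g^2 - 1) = (g - 2)/(g - 1)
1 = 1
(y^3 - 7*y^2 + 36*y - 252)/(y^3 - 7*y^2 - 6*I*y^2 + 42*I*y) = (y + 6*I)/y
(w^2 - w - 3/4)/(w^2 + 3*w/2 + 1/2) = (w - 3/2)/(w + 1)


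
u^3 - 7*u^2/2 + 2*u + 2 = (u - 2)^2*(u + 1/2)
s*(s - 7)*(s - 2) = s^3 - 9*s^2 + 14*s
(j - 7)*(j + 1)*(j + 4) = j^3 - 2*j^2 - 31*j - 28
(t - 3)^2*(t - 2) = t^3 - 8*t^2 + 21*t - 18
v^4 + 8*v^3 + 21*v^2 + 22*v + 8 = (v + 1)^2*(v + 2)*(v + 4)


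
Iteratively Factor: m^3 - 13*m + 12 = (m - 1)*(m^2 + m - 12) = (m - 3)*(m - 1)*(m + 4)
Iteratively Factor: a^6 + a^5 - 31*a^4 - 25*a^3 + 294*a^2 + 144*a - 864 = (a + 3)*(a^5 - 2*a^4 - 25*a^3 + 50*a^2 + 144*a - 288) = (a + 3)*(a + 4)*(a^4 - 6*a^3 - a^2 + 54*a - 72) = (a - 2)*(a + 3)*(a + 4)*(a^3 - 4*a^2 - 9*a + 36) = (a - 4)*(a - 2)*(a + 3)*(a + 4)*(a^2 - 9) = (a - 4)*(a - 2)*(a + 3)^2*(a + 4)*(a - 3)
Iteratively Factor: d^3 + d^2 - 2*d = (d - 1)*(d^2 + 2*d) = d*(d - 1)*(d + 2)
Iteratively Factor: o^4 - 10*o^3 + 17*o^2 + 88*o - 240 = (o - 4)*(o^3 - 6*o^2 - 7*o + 60) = (o - 5)*(o - 4)*(o^2 - o - 12) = (o - 5)*(o - 4)*(o + 3)*(o - 4)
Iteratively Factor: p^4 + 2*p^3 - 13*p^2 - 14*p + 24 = (p - 1)*(p^3 + 3*p^2 - 10*p - 24) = (p - 3)*(p - 1)*(p^2 + 6*p + 8) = (p - 3)*(p - 1)*(p + 2)*(p + 4)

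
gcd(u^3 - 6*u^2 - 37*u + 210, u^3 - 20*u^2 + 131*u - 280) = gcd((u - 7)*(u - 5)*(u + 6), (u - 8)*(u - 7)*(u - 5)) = u^2 - 12*u + 35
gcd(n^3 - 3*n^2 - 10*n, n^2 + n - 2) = n + 2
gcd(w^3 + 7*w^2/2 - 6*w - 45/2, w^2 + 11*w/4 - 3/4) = w + 3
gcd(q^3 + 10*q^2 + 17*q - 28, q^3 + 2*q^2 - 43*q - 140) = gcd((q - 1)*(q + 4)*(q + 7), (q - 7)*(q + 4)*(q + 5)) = q + 4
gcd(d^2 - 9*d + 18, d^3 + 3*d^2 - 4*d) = 1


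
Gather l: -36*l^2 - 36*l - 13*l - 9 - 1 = -36*l^2 - 49*l - 10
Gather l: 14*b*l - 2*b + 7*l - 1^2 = -2*b + l*(14*b + 7) - 1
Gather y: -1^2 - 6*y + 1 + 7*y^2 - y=7*y^2 - 7*y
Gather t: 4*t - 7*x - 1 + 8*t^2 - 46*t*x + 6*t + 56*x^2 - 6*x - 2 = 8*t^2 + t*(10 - 46*x) + 56*x^2 - 13*x - 3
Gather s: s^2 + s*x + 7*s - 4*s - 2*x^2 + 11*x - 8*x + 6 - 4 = s^2 + s*(x + 3) - 2*x^2 + 3*x + 2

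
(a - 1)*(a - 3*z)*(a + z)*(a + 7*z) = a^4 + 5*a^3*z - a^3 - 17*a^2*z^2 - 5*a^2*z - 21*a*z^3 + 17*a*z^2 + 21*z^3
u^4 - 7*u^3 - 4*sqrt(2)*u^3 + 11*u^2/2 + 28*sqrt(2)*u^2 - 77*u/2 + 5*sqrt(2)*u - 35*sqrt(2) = (u - 7)*(u - 5*sqrt(2)/2)*(u - 2*sqrt(2))*(u + sqrt(2)/2)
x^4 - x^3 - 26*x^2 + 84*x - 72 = (x - 3)*(x - 2)^2*(x + 6)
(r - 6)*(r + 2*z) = r^2 + 2*r*z - 6*r - 12*z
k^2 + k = k*(k + 1)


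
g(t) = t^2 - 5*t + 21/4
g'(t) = 2*t - 5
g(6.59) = 15.73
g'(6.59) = 8.18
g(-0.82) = 10.02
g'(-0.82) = -6.64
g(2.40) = -0.99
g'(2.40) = -0.20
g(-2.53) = 24.30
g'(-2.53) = -10.06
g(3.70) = 0.44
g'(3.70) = 2.40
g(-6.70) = 83.64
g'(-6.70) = -18.40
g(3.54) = 0.08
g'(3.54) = 2.08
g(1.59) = -0.17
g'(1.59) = -1.82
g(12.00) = 89.25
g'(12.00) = 19.00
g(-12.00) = 209.25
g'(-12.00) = -29.00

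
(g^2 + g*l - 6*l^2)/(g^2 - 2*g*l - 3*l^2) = (-g^2 - g*l + 6*l^2)/(-g^2 + 2*g*l + 3*l^2)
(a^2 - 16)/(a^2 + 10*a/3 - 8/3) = 3*(a - 4)/(3*a - 2)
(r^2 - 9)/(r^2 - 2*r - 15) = (r - 3)/(r - 5)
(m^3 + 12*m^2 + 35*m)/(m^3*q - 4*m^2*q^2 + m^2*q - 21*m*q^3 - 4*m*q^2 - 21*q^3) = m*(-m^2 - 12*m - 35)/(q*(-m^3 + 4*m^2*q - m^2 + 21*m*q^2 + 4*m*q + 21*q^2))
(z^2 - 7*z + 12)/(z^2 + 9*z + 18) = (z^2 - 7*z + 12)/(z^2 + 9*z + 18)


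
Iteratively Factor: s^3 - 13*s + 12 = (s - 1)*(s^2 + s - 12) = (s - 3)*(s - 1)*(s + 4)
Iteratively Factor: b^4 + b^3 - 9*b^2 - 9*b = (b + 3)*(b^3 - 2*b^2 - 3*b) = (b + 1)*(b + 3)*(b^2 - 3*b) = (b - 3)*(b + 1)*(b + 3)*(b)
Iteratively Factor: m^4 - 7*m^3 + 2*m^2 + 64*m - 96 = (m + 3)*(m^3 - 10*m^2 + 32*m - 32) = (m - 2)*(m + 3)*(m^2 - 8*m + 16) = (m - 4)*(m - 2)*(m + 3)*(m - 4)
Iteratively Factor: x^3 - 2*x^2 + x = (x)*(x^2 - 2*x + 1) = x*(x - 1)*(x - 1)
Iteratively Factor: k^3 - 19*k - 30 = (k + 3)*(k^2 - 3*k - 10) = (k + 2)*(k + 3)*(k - 5)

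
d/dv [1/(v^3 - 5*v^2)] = (10 - 3*v)/(v^3*(v - 5)^2)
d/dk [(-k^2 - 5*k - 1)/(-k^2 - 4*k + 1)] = (-k^2 - 4*k - 9)/(k^4 + 8*k^3 + 14*k^2 - 8*k + 1)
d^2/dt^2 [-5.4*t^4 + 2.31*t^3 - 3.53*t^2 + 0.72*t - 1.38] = -64.8*t^2 + 13.86*t - 7.06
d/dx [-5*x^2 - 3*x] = -10*x - 3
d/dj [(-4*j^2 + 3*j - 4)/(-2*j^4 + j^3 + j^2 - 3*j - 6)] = ((8*j - 3)*(2*j^4 - j^3 - j^2 + 3*j + 6) - (4*j^2 - 3*j + 4)*(8*j^3 - 3*j^2 - 2*j + 3))/(2*j^4 - j^3 - j^2 + 3*j + 6)^2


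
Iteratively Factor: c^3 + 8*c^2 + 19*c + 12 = (c + 3)*(c^2 + 5*c + 4) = (c + 3)*(c + 4)*(c + 1)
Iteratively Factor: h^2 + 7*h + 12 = (h + 4)*(h + 3)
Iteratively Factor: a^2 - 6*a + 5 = (a - 1)*(a - 5)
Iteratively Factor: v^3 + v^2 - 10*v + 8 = (v - 1)*(v^2 + 2*v - 8) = (v - 1)*(v + 4)*(v - 2)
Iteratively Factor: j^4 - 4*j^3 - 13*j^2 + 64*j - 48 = (j - 4)*(j^3 - 13*j + 12) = (j - 4)*(j - 1)*(j^2 + j - 12) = (j - 4)*(j - 3)*(j - 1)*(j + 4)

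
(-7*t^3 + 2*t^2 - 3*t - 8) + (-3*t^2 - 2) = -7*t^3 - t^2 - 3*t - 10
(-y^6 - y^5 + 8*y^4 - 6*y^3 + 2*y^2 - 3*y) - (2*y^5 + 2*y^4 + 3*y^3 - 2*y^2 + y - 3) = -y^6 - 3*y^5 + 6*y^4 - 9*y^3 + 4*y^2 - 4*y + 3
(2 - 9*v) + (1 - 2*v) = 3 - 11*v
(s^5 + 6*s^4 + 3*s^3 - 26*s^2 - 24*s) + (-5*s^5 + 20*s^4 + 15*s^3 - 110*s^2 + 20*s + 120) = -4*s^5 + 26*s^4 + 18*s^3 - 136*s^2 - 4*s + 120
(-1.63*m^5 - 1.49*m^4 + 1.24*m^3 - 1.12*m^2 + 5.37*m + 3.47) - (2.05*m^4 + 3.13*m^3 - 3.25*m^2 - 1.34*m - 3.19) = -1.63*m^5 - 3.54*m^4 - 1.89*m^3 + 2.13*m^2 + 6.71*m + 6.66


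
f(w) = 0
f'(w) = 0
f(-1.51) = 0.00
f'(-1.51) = 0.00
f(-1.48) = 0.00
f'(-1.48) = 0.00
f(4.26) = 0.00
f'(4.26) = 0.00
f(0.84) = 0.00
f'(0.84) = 0.00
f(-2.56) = 0.00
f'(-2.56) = 0.00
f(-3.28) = 0.00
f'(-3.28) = 0.00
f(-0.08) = 0.00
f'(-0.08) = 0.00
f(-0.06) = 0.00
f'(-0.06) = 0.00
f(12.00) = 0.00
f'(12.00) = 0.00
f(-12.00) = 0.00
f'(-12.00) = 0.00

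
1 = 1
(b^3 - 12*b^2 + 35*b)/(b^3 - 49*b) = (b - 5)/(b + 7)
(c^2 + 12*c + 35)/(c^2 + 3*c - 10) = (c + 7)/(c - 2)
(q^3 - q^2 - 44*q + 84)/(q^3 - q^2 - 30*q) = (q^2 + 5*q - 14)/(q*(q + 5))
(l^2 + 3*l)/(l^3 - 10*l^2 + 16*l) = (l + 3)/(l^2 - 10*l + 16)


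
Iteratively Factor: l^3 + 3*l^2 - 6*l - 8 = (l + 1)*(l^2 + 2*l - 8) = (l + 1)*(l + 4)*(l - 2)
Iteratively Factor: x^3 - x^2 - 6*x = (x - 3)*(x^2 + 2*x) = (x - 3)*(x + 2)*(x)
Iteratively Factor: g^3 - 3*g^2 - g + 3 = (g + 1)*(g^2 - 4*g + 3) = (g - 1)*(g + 1)*(g - 3)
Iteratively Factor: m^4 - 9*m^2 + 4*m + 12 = (m - 2)*(m^3 + 2*m^2 - 5*m - 6) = (m - 2)*(m + 1)*(m^2 + m - 6) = (m - 2)^2*(m + 1)*(m + 3)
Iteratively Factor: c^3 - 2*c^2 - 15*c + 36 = (c + 4)*(c^2 - 6*c + 9) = (c - 3)*(c + 4)*(c - 3)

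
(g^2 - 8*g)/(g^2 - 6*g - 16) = g/(g + 2)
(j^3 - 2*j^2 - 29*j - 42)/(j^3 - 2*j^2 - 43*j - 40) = (-j^3 + 2*j^2 + 29*j + 42)/(-j^3 + 2*j^2 + 43*j + 40)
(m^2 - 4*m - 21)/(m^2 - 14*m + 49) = (m + 3)/(m - 7)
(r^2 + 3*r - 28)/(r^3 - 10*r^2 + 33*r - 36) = (r + 7)/(r^2 - 6*r + 9)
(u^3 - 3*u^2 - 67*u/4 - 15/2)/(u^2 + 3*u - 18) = (4*u^3 - 12*u^2 - 67*u - 30)/(4*(u^2 + 3*u - 18))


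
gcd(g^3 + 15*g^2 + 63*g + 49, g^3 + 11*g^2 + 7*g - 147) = g^2 + 14*g + 49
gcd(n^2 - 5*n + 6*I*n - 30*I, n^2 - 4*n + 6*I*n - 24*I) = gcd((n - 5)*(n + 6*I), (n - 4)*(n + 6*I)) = n + 6*I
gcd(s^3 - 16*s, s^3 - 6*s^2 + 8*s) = s^2 - 4*s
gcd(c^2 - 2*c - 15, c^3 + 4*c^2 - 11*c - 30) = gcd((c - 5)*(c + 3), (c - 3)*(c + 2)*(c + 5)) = 1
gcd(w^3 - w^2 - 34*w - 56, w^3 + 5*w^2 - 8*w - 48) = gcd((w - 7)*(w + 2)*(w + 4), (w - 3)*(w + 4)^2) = w + 4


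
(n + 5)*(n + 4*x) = n^2 + 4*n*x + 5*n + 20*x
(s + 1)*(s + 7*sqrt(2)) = s^2 + s + 7*sqrt(2)*s + 7*sqrt(2)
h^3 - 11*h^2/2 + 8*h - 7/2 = (h - 7/2)*(h - 1)^2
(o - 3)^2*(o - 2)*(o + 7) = o^4 - o^3 - 35*o^2 + 129*o - 126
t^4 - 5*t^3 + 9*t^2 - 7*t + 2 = (t - 2)*(t - 1)^3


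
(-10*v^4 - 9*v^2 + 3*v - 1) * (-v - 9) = 10*v^5 + 90*v^4 + 9*v^3 + 78*v^2 - 26*v + 9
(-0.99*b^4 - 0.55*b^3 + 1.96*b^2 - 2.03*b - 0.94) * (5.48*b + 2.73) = -5.4252*b^5 - 5.7167*b^4 + 9.2393*b^3 - 5.7736*b^2 - 10.6931*b - 2.5662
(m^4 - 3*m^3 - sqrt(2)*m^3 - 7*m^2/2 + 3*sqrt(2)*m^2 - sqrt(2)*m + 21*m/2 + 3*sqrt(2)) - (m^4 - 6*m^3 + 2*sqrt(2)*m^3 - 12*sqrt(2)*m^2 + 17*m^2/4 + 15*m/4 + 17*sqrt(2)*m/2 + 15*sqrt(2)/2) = -3*sqrt(2)*m^3 + 3*m^3 - 31*m^2/4 + 15*sqrt(2)*m^2 - 19*sqrt(2)*m/2 + 27*m/4 - 9*sqrt(2)/2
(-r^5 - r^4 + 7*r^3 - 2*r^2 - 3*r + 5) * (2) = -2*r^5 - 2*r^4 + 14*r^3 - 4*r^2 - 6*r + 10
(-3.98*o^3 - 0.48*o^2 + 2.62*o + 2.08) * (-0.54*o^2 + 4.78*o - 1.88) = 2.1492*o^5 - 18.7652*o^4 + 3.7732*o^3 + 12.3028*o^2 + 5.0168*o - 3.9104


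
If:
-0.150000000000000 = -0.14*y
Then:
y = 1.07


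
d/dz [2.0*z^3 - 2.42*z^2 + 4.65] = z*(6.0*z - 4.84)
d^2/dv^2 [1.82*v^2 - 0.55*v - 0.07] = 3.64000000000000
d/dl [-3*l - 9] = -3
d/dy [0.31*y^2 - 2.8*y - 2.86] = 0.62*y - 2.8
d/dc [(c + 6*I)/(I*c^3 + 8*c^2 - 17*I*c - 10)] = 2*(I*c^3 - 5*c^2 + 48*I*c + 56)/(c^6 - 16*I*c^5 - 98*c^4 + 292*I*c^3 + 449*c^2 - 340*I*c - 100)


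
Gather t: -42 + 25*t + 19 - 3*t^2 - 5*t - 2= -3*t^2 + 20*t - 25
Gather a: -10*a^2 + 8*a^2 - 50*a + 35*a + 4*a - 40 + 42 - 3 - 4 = -2*a^2 - 11*a - 5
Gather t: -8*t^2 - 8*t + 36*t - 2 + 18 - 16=-8*t^2 + 28*t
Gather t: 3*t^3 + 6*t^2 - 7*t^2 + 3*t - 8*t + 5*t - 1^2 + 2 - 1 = 3*t^3 - t^2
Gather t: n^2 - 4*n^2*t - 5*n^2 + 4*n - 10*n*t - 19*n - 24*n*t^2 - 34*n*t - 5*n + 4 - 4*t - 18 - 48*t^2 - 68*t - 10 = -4*n^2 - 20*n + t^2*(-24*n - 48) + t*(-4*n^2 - 44*n - 72) - 24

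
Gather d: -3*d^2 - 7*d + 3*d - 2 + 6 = -3*d^2 - 4*d + 4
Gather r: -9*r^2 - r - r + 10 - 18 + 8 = -9*r^2 - 2*r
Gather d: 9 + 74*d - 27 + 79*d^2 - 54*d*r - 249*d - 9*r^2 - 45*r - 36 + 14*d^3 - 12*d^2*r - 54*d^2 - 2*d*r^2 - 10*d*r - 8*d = 14*d^3 + d^2*(25 - 12*r) + d*(-2*r^2 - 64*r - 183) - 9*r^2 - 45*r - 54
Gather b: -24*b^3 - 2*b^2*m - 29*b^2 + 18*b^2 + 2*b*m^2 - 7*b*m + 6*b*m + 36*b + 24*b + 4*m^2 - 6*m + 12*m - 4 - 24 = -24*b^3 + b^2*(-2*m - 11) + b*(2*m^2 - m + 60) + 4*m^2 + 6*m - 28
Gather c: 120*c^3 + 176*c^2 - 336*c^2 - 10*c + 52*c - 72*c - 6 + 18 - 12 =120*c^3 - 160*c^2 - 30*c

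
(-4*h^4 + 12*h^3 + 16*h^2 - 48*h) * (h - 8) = -4*h^5 + 44*h^4 - 80*h^3 - 176*h^2 + 384*h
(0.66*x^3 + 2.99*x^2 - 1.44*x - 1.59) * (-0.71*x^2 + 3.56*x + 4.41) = -0.4686*x^5 + 0.2267*x^4 + 14.5774*x^3 + 9.1884*x^2 - 12.0108*x - 7.0119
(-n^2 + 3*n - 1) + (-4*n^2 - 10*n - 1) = -5*n^2 - 7*n - 2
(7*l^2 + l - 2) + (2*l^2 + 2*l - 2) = 9*l^2 + 3*l - 4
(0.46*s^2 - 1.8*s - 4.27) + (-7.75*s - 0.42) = 0.46*s^2 - 9.55*s - 4.69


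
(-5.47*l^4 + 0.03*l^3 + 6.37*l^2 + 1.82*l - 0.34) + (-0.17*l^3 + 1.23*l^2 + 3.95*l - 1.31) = -5.47*l^4 - 0.14*l^3 + 7.6*l^2 + 5.77*l - 1.65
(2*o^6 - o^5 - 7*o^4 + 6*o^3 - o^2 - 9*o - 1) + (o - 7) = 2*o^6 - o^5 - 7*o^4 + 6*o^3 - o^2 - 8*o - 8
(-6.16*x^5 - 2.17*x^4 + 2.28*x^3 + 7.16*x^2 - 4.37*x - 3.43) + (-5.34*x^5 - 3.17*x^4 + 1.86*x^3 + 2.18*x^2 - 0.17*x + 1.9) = -11.5*x^5 - 5.34*x^4 + 4.14*x^3 + 9.34*x^2 - 4.54*x - 1.53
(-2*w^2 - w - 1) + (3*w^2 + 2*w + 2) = w^2 + w + 1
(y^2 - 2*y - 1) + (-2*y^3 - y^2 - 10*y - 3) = -2*y^3 - 12*y - 4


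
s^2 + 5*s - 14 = (s - 2)*(s + 7)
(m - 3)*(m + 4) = m^2 + m - 12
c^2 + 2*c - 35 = (c - 5)*(c + 7)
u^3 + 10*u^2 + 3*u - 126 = (u - 3)*(u + 6)*(u + 7)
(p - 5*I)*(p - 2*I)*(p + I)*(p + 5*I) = p^4 - I*p^3 + 27*p^2 - 25*I*p + 50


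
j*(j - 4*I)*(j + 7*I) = j^3 + 3*I*j^2 + 28*j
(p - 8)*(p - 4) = p^2 - 12*p + 32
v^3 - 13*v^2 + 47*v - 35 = (v - 7)*(v - 5)*(v - 1)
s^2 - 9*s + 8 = (s - 8)*(s - 1)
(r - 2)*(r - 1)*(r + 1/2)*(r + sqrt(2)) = r^4 - 5*r^3/2 + sqrt(2)*r^3 - 5*sqrt(2)*r^2/2 + r^2/2 + sqrt(2)*r/2 + r + sqrt(2)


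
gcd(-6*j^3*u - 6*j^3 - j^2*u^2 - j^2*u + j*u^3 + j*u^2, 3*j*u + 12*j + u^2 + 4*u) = 1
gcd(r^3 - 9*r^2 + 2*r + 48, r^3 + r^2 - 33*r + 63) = r - 3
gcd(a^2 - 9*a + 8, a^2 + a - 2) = a - 1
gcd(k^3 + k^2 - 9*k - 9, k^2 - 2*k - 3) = k^2 - 2*k - 3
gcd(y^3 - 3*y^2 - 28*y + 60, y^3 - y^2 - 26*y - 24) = y - 6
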